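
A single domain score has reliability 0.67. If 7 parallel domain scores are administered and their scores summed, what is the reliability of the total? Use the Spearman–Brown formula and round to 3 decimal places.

ρ_k = kρ / (1 + (k−1)ρ) = 7·0.67 / (1 + 6·0.67) = 4.690 / 5.020 = 0.934.

0.934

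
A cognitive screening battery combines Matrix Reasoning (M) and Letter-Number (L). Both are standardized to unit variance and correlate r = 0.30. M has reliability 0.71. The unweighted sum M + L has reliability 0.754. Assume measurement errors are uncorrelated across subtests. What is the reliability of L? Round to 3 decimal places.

0.650

Var(M+L) = 2 + 2·0.30 = 2.600.
True-score variance = ρ_M + ρ_L + 2·0.30, so 0.754 = (0.71 + ρ_L + 0.60) / 2.600.
ρ_L = 0.754·2.600 − 0.71 − 0.60 = 0.650.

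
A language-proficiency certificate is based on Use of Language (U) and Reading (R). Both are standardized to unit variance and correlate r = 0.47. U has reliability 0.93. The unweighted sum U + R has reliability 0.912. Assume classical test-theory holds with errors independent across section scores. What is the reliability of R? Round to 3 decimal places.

0.811

Var(U+R) = 2 + 2·0.47 = 2.940.
True-score variance = ρ_U + ρ_R + 2·0.47, so 0.912 = (0.93 + ρ_R + 0.94) / 2.940.
ρ_R = 0.912·2.940 − 0.93 − 0.94 = 0.811.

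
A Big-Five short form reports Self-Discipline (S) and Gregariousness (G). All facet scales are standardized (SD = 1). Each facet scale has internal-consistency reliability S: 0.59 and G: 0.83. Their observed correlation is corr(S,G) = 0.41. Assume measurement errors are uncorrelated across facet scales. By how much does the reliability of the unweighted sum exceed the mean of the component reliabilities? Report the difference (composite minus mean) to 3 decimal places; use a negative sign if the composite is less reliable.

0.084

Var(sum) = 2 + 0.82 = 2.82; true-score variance = 1.42 + 0.82 = 2.24; composite reliability = 0.7943.
Mean component reliability = 0.7100.
Difference = 0.7943 − 0.7100 = 0.084.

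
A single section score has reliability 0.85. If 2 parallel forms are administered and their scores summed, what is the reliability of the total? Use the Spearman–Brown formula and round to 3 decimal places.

0.919

ρ_k = kρ / (1 + (k−1)ρ) = 2·0.85 / (1 + 1·0.85) = 1.700 / 1.850 = 0.919.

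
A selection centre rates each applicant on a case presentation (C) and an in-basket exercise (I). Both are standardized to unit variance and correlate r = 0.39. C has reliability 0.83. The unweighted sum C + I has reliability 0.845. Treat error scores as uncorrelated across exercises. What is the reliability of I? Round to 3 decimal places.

Var(C+I) = 2 + 2·0.39 = 2.780.
True-score variance = ρ_C + ρ_I + 2·0.39, so 0.845 = (0.83 + ρ_I + 0.78) / 2.780.
ρ_I = 0.845·2.780 − 0.83 − 0.78 = 0.739.

0.739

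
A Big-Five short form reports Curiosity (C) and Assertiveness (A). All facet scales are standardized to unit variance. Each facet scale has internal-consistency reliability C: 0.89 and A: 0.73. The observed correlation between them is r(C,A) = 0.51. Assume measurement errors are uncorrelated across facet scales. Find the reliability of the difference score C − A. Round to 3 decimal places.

Var(C−A) = 1 + 1 − 2·0.51 = 2 − 1.02 = 0.98.
With uncorrelated errors the cross-covariances are all true-score covariance, so they carry over unchanged; only the diagonal terms shrink to ρᵢσᵢ².
True-score variance = [0.89 + 0.73] − 1.02 = 1.62 − 1.02 = 0.6.
Reliability = 0.6 / 0.98 = 0.612.

0.612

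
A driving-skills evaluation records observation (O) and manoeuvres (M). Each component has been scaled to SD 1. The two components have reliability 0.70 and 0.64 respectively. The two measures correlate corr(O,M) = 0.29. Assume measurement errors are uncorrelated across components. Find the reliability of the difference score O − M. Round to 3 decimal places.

0.535

Var(O−M) = 1 + 1 − 2·0.29 = 2 − 0.58 = 1.42.
Because errors are independent across components, Cov(Tᵢ,Tⱼ) = Cov(Xᵢ,Xⱼ); the off-diagonal part of the true-score variance is the same as above.
True-score variance = [0.70 + 0.64] − 0.58 = 1.34 − 0.58 = 0.76.
Reliability = 0.76 / 1.42 = 0.535.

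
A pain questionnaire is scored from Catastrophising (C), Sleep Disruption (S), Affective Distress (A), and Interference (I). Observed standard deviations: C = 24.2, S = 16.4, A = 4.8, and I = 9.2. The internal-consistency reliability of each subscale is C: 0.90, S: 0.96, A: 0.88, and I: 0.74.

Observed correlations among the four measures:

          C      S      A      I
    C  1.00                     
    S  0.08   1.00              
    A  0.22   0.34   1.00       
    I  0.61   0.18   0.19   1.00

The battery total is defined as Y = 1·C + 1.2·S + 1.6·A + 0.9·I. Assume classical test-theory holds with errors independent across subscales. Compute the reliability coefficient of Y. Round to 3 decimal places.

Var(Y) = 24.2² + 1.2²·16.4² + 1.6²·4.8² + 0.9²·9.2² + 2·[1.2·24.2·16.4·0.08 + 1.6·24.2·4.8·0.22 + 0.9·24.2·9.2·0.61 + 1.92·16.4·4.8·0.34 + 1.08·16.4·9.2·0.18 + 1.44·4.8·9.2·0.19] = 1100.48 + 588.04 = 1688.52.
With uncorrelated errors the cross-covariances are all true-score covariance, so they carry over unchanged; only the diagonal terms shrink to ρᵢσᵢ².
True-score variance = [24.2²·0.90 + 1.2²·16.4²·0.96 + 1.6²·4.8²·0.88 + 0.9²·9.2²·0.74] + 588.04 = 1001.52 + 588.04 = 1589.56.
Reliability = 1589.56 / 1688.52 = 0.941.

0.941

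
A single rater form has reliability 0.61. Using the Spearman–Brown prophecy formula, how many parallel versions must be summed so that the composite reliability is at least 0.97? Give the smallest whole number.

21

k ≥ ρ*(1−ρ₁)/(ρ₁(1−ρ*)) = 0.97·0.39 / (0.61·0.03) = 20.672.
Smallest integer k = 21.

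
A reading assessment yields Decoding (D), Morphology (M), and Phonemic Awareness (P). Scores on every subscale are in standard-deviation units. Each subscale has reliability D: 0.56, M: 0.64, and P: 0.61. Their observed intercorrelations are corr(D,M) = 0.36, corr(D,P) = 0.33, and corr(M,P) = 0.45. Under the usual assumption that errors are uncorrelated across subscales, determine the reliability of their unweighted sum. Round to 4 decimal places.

0.7746

Var(D+M+P) = 3 + 2·[0.36 + 0.33 + 0.45] = 3 + 2.28 = 5.28.
Because errors are independent across components, Cov(Tᵢ,Tⱼ) = Cov(Xᵢ,Xⱼ); the off-diagonal part of the true-score variance is the same as above.
True-score variance = [0.56 + 0.64 + 0.61] + 2.28 = 1.81 + 2.28 = 4.09.
Reliability = 4.09 / 5.28 = 0.7746.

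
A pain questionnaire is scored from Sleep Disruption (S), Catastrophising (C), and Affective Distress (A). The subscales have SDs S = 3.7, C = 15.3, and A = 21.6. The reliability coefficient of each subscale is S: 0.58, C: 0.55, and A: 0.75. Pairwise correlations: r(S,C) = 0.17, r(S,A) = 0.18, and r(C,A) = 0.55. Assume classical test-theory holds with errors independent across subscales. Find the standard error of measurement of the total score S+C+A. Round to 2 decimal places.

15.09

Var(total) = 714.34 + 411.547 = 1125.89.
True-score variance = 486.61 + 411.547 = 898.156, so reliability = 0.7977.
Error variance = 1125.89 − 898.156 = 227.73; SEM = √227.73 = 15.09.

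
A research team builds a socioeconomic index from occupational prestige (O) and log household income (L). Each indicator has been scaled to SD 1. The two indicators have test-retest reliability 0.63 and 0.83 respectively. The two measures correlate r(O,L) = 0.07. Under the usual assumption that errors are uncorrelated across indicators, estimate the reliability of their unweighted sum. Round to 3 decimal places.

0.748

Var(O+L) = 2 + 2·[0.07] = 2 + 0.14 = 2.14.
With uncorrelated errors the cross-covariances are all true-score covariance, so they carry over unchanged; only the diagonal terms shrink to ρᵢσᵢ².
True-score variance = [0.63 + 0.83] + 0.14 = 1.46 + 0.14 = 1.6.
Reliability = 1.6 / 2.14 = 0.748.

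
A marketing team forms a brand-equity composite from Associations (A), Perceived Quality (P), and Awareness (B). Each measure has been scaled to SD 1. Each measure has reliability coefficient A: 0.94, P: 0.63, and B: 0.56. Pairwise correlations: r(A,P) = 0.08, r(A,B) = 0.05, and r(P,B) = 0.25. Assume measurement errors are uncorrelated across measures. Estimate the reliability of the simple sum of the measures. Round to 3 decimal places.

Var(A+P+B) = 3 + 2·[0.08 + 0.05 + 0.25] = 3 + 0.76 = 3.76.
Because errors are independent across components, Cov(Tᵢ,Tⱼ) = Cov(Xᵢ,Xⱼ); the off-diagonal part of the true-score variance is the same as above.
True-score variance = [0.94 + 0.63 + 0.56] + 0.76 = 2.13 + 0.76 = 2.89.
Reliability = 2.89 / 3.76 = 0.769.

0.769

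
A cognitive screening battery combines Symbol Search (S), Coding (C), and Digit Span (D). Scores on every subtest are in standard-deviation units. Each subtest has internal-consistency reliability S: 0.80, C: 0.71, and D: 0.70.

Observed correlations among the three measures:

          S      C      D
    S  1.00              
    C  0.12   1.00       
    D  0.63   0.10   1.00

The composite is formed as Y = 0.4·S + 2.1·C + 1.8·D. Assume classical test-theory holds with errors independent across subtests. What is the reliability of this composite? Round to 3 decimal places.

0.764

Var(Y) = 0.4² + 2.1² + 1.8² + 2·[0.84·0.12 + 0.72·0.63 + 3.78·0.10] = 7.81 + 1.8648 = 9.6748.
Under uncorrelated errors the observed covariances equal the true-score covariances, so only the own-variance terms attenuate.
True-score variance = [0.4²·0.80 + 2.1²·0.71 + 1.8²·0.70] + 1.8648 = 5.5271 + 1.8648 = 7.3919.
Reliability = 7.3919 / 9.6748 = 0.764.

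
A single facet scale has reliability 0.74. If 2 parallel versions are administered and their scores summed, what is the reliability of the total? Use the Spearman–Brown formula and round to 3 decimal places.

0.851

ρ_k = kρ / (1 + (k−1)ρ) = 2·0.74 / (1 + 1·0.74) = 1.480 / 1.740 = 0.851.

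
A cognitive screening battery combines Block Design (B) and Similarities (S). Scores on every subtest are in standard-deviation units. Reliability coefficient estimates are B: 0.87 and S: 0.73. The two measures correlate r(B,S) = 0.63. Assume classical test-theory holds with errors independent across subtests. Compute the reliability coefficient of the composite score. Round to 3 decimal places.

0.877

Var(B+S) = 2 + 2·[0.63] = 2 + 1.26 = 3.26.
Under uncorrelated errors the observed covariances equal the true-score covariances, so only the own-variance terms attenuate.
True-score variance = [0.87 + 0.73] + 1.26 = 1.6 + 1.26 = 2.86.
Reliability = 2.86 / 3.26 = 0.877.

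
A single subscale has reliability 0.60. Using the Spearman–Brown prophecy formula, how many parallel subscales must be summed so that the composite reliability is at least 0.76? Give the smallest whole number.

k ≥ ρ*(1−ρ₁)/(ρ₁(1−ρ*)) = 0.76·0.40 / (0.60·0.24) = 2.111.
Smallest integer k = 3.

3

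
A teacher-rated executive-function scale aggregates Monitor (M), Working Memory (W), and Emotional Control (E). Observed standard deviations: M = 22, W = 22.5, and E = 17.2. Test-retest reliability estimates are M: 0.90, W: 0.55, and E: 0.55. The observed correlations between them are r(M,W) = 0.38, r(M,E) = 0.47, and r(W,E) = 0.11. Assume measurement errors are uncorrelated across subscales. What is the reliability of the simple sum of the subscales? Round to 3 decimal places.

Var(M+W+E) = 22² + 22.5² + 17.2² + 2·[22·22.5·0.38 + 22·17.2·0.47 + 22.5·17.2·0.11] = 1286.09 + 817.036 = 2103.13.
Because errors are independent across components, Cov(Tᵢ,Tⱼ) = Cov(Xᵢ,Xⱼ); the off-diagonal part of the true-score variance is the same as above.
True-score variance = [22²·0.90 + 22.5²·0.55 + 17.2²·0.55] + 817.036 = 876.75 + 817.036 = 1693.79.
Reliability = 1693.79 / 2103.13 = 0.805.

0.805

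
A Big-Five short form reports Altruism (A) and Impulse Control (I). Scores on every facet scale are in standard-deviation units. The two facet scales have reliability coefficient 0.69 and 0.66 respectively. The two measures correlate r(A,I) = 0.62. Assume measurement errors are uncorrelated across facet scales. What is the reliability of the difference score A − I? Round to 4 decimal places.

0.1447

Var(A−I) = 1 + 1 − 2·0.62 = 2 − 1.24 = 0.76.
Under uncorrelated errors the observed covariances equal the true-score covariances, so only the own-variance terms attenuate.
True-score variance = [0.69 + 0.66] − 1.24 = 1.35 − 1.24 = 0.11.
Reliability = 0.11 / 0.76 = 0.1447.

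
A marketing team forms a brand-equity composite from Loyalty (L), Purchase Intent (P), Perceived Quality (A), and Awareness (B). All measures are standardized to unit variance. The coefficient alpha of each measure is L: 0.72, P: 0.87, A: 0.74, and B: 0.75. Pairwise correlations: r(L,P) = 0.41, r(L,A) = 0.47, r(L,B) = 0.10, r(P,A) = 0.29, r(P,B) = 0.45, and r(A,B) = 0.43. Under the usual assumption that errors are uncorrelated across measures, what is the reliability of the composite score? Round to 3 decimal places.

0.889

Var(L+P+A+B) = 4 + 2·[0.41 + 0.47 + 0.10 + 0.29 + 0.45 + 0.43] = 4 + 4.3 = 8.3.
With uncorrelated errors the cross-covariances are all true-score covariance, so they carry over unchanged; only the diagonal terms shrink to ρᵢσᵢ².
True-score variance = [0.72 + 0.87 + 0.74 + 0.75] + 4.3 = 3.08 + 4.3 = 7.38.
Reliability = 7.38 / 8.3 = 0.889.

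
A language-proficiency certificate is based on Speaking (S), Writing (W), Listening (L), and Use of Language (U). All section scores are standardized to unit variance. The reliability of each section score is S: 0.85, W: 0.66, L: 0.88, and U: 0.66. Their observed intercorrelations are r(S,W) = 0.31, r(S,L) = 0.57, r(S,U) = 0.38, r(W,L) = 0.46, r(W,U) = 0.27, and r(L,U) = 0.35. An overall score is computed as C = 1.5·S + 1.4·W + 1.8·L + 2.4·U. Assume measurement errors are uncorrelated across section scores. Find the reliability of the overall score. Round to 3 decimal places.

Var(C) = 1.5² + 1.4² + 1.8² + 2.4² + 2·[2.1·0.31 + 2.7·0.57 + 3.6·0.38 + 2.52·0.46 + 3.36·0.27 + 4.32·0.35] = 13.21 + 14.2728 = 27.4828.
Because errors are independent across components, Cov(Tᵢ,Tⱼ) = Cov(Xᵢ,Xⱼ); the off-diagonal part of the true-score variance is the same as above.
True-score variance = [1.5²·0.85 + 1.4²·0.66 + 1.8²·0.88 + 2.4²·0.66] + 14.2728 = 9.8589 + 14.2728 = 24.1317.
Reliability = 24.1317 / 27.4828 = 0.878.

0.878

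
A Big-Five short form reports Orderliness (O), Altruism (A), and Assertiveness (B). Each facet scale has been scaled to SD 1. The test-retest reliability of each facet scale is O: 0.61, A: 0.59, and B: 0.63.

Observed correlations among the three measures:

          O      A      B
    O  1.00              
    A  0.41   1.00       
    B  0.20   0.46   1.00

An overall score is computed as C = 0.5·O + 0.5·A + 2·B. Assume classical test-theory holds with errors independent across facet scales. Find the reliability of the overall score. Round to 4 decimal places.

Var(C) = 0.5² + 0.5² + 2² + 2·[0.25·0.41 + 0.20 + 0.46] = 4.5 + 1.525 = 6.025.
With uncorrelated errors the cross-covariances are all true-score covariance, so they carry over unchanged; only the diagonal terms shrink to ρᵢσᵢ².
True-score variance = [0.5²·0.61 + 0.5²·0.59 + 2²·0.63] + 1.525 = 2.82 + 1.525 = 4.345.
Reliability = 4.345 / 6.025 = 0.7212.

0.7212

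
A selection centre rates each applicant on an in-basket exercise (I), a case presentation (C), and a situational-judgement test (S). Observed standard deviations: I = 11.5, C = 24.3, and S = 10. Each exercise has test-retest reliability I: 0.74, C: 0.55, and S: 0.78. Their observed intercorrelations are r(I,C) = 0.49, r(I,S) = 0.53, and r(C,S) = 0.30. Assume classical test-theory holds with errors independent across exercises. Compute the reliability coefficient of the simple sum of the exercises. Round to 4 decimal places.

Var(I+C+S) = 11.5² + 24.3² + 10² + 2·[11.5·24.3·0.49 + 11.5·10·0.53 + 24.3·10·0.30] = 822.74 + 541.561 = 1364.3.
Under uncorrelated errors the observed covariances equal the true-score covariances, so only the own-variance terms attenuate.
True-score variance = [11.5²·0.74 + 24.3²·0.55 + 10²·0.78] + 541.561 = 500.635 + 541.561 = 1042.2.
Reliability = 1042.2 / 1364.3 = 0.7639.

0.7639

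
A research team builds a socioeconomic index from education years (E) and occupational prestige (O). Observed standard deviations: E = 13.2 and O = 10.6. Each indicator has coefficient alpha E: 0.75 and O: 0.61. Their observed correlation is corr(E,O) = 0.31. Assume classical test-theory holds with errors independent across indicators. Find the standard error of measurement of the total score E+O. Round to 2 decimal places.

9.35

Var(total) = 286.6 + 86.7504 = 373.35.
True-score variance = 199.22 + 86.7504 = 285.97, so reliability = 0.7660.
Error variance = 373.35 − 285.97 = 87.3804; SEM = √87.3804 = 9.35.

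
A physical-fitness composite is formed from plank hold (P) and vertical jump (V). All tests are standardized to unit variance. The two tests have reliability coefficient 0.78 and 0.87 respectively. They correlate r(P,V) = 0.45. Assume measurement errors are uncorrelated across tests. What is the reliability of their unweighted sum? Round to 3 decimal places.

Var(P+V) = 2 + 2·[0.45] = 2 + 0.9 = 2.9.
Because errors are independent across components, Cov(Tᵢ,Tⱼ) = Cov(Xᵢ,Xⱼ); the off-diagonal part of the true-score variance is the same as above.
True-score variance = [0.78 + 0.87] + 0.9 = 1.65 + 0.9 = 2.55.
Reliability = 2.55 / 2.9 = 0.879.

0.879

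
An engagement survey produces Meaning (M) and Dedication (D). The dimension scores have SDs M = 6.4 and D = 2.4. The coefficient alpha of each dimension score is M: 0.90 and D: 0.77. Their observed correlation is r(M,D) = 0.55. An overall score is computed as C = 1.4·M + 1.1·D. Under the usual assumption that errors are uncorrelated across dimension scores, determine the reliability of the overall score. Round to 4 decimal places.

Var(C) = 1.4²·6.4² + 1.1²·2.4² + 2·[1.54·6.4·2.4·0.55] = 87.2512 + 26.0198 = 113.271.
Because errors are independent across components, Cov(Tᵢ,Tⱼ) = Cov(Xᵢ,Xⱼ); the off-diagonal part of the true-score variance is the same as above.
True-score variance = [1.4²·6.4²·0.90 + 1.1²·2.4²·0.77] + 26.0198 = 77.62 + 26.0198 = 103.64.
Reliability = 103.64 / 113.271 = 0.9150.

0.9150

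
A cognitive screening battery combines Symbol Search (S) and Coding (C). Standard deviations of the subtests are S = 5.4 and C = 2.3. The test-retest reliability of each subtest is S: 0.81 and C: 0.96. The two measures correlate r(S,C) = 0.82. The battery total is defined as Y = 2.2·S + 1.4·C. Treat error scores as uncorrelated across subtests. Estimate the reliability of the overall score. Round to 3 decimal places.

0.873

Var(Y) = 2.2²·5.4² + 1.4²·2.3² + 2·[3.08·5.4·2.3·0.82] = 151.503 + 62.7359 = 214.239.
Because errors are independent across components, Cov(Tᵢ,Tⱼ) = Cov(Xᵢ,Xⱼ); the off-diagonal part of the true-score variance is the same as above.
True-score variance = [2.2²·5.4²·0.81 + 1.4²·2.3²·0.96] + 62.7359 = 124.273 + 62.7359 = 187.008.
Reliability = 187.008 / 214.239 = 0.873.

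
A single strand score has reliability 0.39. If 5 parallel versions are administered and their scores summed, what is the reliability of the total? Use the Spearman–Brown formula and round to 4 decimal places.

ρ_k = kρ / (1 + (k−1)ρ) = 5·0.39 / (1 + 4·0.39) = 1.950 / 2.560 = 0.7617.

0.7617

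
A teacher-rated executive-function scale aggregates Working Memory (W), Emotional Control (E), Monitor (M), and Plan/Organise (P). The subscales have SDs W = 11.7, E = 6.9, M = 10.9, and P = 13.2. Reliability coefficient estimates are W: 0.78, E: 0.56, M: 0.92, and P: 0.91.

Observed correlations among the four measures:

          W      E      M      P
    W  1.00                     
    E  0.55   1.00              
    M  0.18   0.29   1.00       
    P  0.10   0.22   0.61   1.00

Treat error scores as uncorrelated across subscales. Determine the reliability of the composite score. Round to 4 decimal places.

Var(W+E+M+P) = 11.7² + 6.9² + 10.9² + 13.2² + 2·[11.7·6.9·0.55 + 11.7·10.9·0.18 + 11.7·13.2·0.10 + 6.9·10.9·0.29 + 6.9·13.2·0.22 + 10.9·13.2·0.61] = 477.55 + 424.832 = 902.382.
Because errors are independent across components, Cov(Tᵢ,Tⱼ) = Cov(Xᵢ,Xⱼ); the off-diagonal part of the true-score variance is the same as above.
True-score variance = [11.7²·0.78 + 6.9²·0.56 + 10.9²·0.92 + 13.2²·0.91] + 424.832 = 401.299 + 424.832 = 826.132.
Reliability = 826.132 / 902.382 = 0.9155.

0.9155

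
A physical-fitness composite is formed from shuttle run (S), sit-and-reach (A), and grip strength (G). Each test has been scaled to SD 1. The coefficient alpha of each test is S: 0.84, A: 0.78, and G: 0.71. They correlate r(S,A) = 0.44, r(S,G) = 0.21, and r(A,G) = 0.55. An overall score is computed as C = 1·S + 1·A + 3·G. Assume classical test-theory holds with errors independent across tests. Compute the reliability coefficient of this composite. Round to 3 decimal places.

Var(C) = 1 + 1 + 3² + 2·[0.44 + 3·0.21 + 3·0.55] = 11 + 5.44 = 16.44.
With uncorrelated errors the cross-covariances are all true-score covariance, so they carry over unchanged; only the diagonal terms shrink to ρᵢσᵢ².
True-score variance = [0.84 + 0.78 + 3²·0.71] + 5.44 = 8.01 + 5.44 = 13.45.
Reliability = 13.45 / 16.44 = 0.818.

0.818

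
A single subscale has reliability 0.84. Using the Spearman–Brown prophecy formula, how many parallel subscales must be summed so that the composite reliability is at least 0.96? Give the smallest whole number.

k ≥ ρ*(1−ρ₁)/(ρ₁(1−ρ*)) = 0.96·0.16 / (0.84·0.04) = 4.571.
Smallest integer k = 5.

5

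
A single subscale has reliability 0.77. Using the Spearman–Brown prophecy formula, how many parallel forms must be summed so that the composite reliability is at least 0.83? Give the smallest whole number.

k ≥ ρ*(1−ρ₁)/(ρ₁(1−ρ*)) = 0.83·0.23 / (0.77·0.17) = 1.458.
Smallest integer k = 2.

2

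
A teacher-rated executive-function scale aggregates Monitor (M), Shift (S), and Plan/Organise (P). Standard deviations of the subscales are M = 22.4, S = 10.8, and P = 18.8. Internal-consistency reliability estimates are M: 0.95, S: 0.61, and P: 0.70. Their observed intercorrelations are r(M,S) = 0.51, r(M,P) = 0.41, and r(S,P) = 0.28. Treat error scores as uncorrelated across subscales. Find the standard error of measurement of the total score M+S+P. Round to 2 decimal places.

13.29

Var(total) = 971.84 + 705.779 = 1677.62.
True-score variance = 795.23 + 705.779 = 1501.01, so reliability = 0.8947.
Error variance = 1677.62 − 1501.01 = 176.61; SEM = √176.61 = 13.29.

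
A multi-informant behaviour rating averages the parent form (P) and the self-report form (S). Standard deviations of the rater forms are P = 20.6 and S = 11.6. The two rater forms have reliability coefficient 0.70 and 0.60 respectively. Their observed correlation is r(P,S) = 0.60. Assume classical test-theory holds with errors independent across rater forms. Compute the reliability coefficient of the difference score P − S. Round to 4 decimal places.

Var(P−S) = 20.6² + 11.6² − 2·20.6·11.6·0.60 = 558.92 − 286.752 = 272.168.
Under uncorrelated errors the observed covariances equal the true-score covariances, so only the own-variance terms attenuate.
True-score variance = [20.6²·0.70 + 11.6²·0.60] − 286.752 = 377.788 − 286.752 = 91.036.
Reliability = 91.036 / 272.168 = 0.3345.

0.3345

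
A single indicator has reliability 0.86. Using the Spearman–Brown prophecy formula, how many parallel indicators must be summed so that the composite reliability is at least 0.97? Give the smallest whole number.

6

k ≥ ρ*(1−ρ₁)/(ρ₁(1−ρ*)) = 0.97·0.14 / (0.86·0.03) = 5.264.
Smallest integer k = 6.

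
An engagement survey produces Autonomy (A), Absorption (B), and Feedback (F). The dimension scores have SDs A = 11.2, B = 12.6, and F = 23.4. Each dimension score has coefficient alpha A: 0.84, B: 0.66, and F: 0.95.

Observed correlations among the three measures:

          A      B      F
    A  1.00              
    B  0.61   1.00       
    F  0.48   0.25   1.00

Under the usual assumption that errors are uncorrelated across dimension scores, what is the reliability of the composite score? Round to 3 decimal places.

Var(A+B+F) = 11.2² + 12.6² + 23.4² + 2·[11.2·12.6·0.61 + 11.2·23.4·0.48 + 12.6·23.4·0.25] = 831.76 + 571.183 = 1402.94.
Because errors are independent across components, Cov(Tᵢ,Tⱼ) = Cov(Xᵢ,Xⱼ); the off-diagonal part of the true-score variance is the same as above.
True-score variance = [11.2²·0.84 + 12.6²·0.66 + 23.4²·0.95] + 571.183 = 730.333 + 571.183 = 1301.52.
Reliability = 1301.52 / 1402.94 = 0.928.

0.928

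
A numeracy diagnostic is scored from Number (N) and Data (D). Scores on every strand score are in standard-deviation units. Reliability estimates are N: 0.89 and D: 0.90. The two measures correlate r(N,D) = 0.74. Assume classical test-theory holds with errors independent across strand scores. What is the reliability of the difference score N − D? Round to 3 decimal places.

0.596

Var(N−D) = 1 + 1 − 2·0.74 = 2 − 1.48 = 0.52.
Under uncorrelated errors the observed covariances equal the true-score covariances, so only the own-variance terms attenuate.
True-score variance = [0.89 + 0.90] − 1.48 = 1.79 − 1.48 = 0.31.
Reliability = 0.31 / 0.52 = 0.596.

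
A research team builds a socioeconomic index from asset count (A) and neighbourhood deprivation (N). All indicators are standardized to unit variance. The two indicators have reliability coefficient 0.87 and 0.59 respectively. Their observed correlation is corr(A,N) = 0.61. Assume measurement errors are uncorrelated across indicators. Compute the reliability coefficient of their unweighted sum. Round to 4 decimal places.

0.8323

Var(A+N) = 2 + 2·[0.61] = 2 + 1.22 = 3.22.
With uncorrelated errors the cross-covariances are all true-score covariance, so they carry over unchanged; only the diagonal terms shrink to ρᵢσᵢ².
True-score variance = [0.87 + 0.59] + 1.22 = 1.46 + 1.22 = 2.68.
Reliability = 2.68 / 3.22 = 0.8323.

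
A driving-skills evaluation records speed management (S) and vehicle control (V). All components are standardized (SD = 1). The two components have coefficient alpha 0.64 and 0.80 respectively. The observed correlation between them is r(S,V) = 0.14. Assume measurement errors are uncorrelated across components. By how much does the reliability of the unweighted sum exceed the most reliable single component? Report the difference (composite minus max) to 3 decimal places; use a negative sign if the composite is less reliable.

Var(sum) = 2 + 0.28 = 2.28; true-score variance = 1.44 + 0.28 = 1.72; composite reliability = 0.7544.
Max component reliability = 0.8000.
Difference = 0.7544 − 0.8000 = -0.046.

-0.046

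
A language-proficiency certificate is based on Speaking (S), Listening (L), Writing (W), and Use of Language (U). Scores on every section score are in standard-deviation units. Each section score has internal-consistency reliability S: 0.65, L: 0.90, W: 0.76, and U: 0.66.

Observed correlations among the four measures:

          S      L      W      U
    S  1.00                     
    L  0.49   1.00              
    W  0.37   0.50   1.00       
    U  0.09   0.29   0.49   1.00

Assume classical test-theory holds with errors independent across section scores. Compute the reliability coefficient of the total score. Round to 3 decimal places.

0.878

Var(S+L+W+U) = 4 + 2·[0.49 + 0.37 + 0.09 + 0.50 + 0.29 + 0.49] = 4 + 4.46 = 8.46.
With uncorrelated errors the cross-covariances are all true-score covariance, so they carry over unchanged; only the diagonal terms shrink to ρᵢσᵢ².
True-score variance = [0.65 + 0.90 + 0.76 + 0.66] + 4.46 = 2.97 + 4.46 = 7.43.
Reliability = 7.43 / 8.46 = 0.878.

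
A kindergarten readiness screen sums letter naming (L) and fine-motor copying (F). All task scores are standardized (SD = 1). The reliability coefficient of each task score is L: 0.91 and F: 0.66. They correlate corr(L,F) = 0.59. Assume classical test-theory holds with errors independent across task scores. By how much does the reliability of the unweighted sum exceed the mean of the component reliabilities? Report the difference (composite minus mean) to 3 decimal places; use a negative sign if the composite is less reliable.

0.080

Var(sum) = 2 + 1.18 = 3.18; true-score variance = 1.57 + 1.18 = 2.75; composite reliability = 0.8648.
Mean component reliability = 0.7850.
Difference = 0.8648 − 0.7850 = 0.080.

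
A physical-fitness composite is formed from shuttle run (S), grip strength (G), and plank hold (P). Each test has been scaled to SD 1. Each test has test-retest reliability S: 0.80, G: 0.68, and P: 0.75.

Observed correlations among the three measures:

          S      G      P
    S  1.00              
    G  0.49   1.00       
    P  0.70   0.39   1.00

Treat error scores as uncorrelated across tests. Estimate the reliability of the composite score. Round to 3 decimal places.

Var(S+G+P) = 3 + 2·[0.49 + 0.70 + 0.39] = 3 + 3.16 = 6.16.
With uncorrelated errors the cross-covariances are all true-score covariance, so they carry over unchanged; only the diagonal terms shrink to ρᵢσᵢ².
True-score variance = [0.80 + 0.68 + 0.75] + 3.16 = 2.23 + 3.16 = 5.39.
Reliability = 5.39 / 6.16 = 0.875.

0.875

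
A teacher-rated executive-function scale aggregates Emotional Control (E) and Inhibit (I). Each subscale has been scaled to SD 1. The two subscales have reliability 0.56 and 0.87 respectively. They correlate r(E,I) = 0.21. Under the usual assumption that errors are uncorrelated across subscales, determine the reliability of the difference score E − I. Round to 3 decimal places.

0.639

Var(E−I) = 1 + 1 − 2·0.21 = 2 − 0.42 = 1.58.
Under uncorrelated errors the observed covariances equal the true-score covariances, so only the own-variance terms attenuate.
True-score variance = [0.56 + 0.87] − 0.42 = 1.43 − 0.42 = 1.01.
Reliability = 1.01 / 1.58 = 0.639.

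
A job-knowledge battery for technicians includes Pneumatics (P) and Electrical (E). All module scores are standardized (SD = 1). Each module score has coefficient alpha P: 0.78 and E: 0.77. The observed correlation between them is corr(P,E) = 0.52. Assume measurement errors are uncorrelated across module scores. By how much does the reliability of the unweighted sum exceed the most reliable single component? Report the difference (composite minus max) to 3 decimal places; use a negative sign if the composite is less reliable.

Var(sum) = 2 + 1.04 = 3.04; true-score variance = 1.55 + 1.04 = 2.59; composite reliability = 0.8520.
Max component reliability = 0.7800.
Difference = 0.8520 − 0.7800 = 0.072.

0.072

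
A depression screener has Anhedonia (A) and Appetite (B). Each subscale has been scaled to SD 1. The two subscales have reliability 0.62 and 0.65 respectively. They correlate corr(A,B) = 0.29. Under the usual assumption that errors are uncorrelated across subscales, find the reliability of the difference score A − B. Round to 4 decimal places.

0.4859

Var(A−B) = 1 + 1 − 2·0.29 = 2 − 0.58 = 1.42.
Because errors are independent across components, Cov(Tᵢ,Tⱼ) = Cov(Xᵢ,Xⱼ); the off-diagonal part of the true-score variance is the same as above.
True-score variance = [0.62 + 0.65] − 0.58 = 1.27 − 0.58 = 0.69.
Reliability = 0.69 / 1.42 = 0.4859.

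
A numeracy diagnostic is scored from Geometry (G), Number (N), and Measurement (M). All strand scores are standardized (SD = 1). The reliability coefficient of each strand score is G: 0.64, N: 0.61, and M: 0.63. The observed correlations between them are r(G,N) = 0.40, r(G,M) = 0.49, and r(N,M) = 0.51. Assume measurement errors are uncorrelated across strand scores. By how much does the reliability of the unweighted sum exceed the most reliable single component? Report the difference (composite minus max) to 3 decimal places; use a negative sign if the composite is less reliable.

Var(sum) = 3 + 2.8 = 5.8; true-score variance = 1.88 + 2.8 = 4.68; composite reliability = 0.8069.
Max component reliability = 0.6400.
Difference = 0.8069 − 0.6400 = 0.167.

0.167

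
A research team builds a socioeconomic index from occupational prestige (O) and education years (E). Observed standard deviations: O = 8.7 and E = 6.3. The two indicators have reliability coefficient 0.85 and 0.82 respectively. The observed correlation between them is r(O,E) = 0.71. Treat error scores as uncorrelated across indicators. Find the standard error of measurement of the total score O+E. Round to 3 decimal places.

Var(total) = 115.38 + 77.8302 = 193.21.
True-score variance = 96.8823 + 77.8302 = 174.712, so reliability = 0.9043.
Error variance = 193.21 − 174.712 = 18.4977; SEM = √18.4977 = 4.301.

4.301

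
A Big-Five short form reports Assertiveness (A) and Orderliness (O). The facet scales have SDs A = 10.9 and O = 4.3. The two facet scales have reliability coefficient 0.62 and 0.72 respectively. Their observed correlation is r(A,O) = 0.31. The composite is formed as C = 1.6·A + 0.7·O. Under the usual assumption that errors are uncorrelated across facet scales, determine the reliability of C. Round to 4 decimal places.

0.6584

Var(C) = 1.6²·10.9² + 0.7²·4.3² + 2·[1.12·10.9·4.3·0.31] = 313.214 + 32.5465 = 345.76.
Under uncorrelated errors the observed covariances equal the true-score covariances, so only the own-variance terms attenuate.
True-score variance = [1.6²·10.9²·0.62 + 0.7²·4.3²·0.72] + 32.5465 = 195.099 + 32.5465 = 227.645.
Reliability = 227.645 / 345.76 = 0.6584.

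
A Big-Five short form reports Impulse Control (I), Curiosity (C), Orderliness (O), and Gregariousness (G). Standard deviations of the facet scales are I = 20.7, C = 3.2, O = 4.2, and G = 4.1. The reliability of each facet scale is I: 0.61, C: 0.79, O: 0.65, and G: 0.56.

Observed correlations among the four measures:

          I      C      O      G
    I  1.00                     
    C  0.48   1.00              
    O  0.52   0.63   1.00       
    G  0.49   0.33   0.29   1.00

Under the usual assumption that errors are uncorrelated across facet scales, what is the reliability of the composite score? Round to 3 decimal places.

0.755

Var(I+C+O+G) = 20.7² + 3.2² + 4.2² + 4.1² + 2·[20.7·3.2·0.48 + 20.7·4.2·0.52 + 20.7·4.1·0.49 + 3.2·4.2·0.63 + 3.2·4.1·0.33 + 4.2·4.1·0.29] = 473.18 + 272.762 = 745.942.
Under uncorrelated errors the observed covariances equal the true-score covariances, so only the own-variance terms attenuate.
True-score variance = [20.7²·0.61 + 3.2²·0.79 + 4.2²·0.65 + 4.1²·0.56] + 272.762 = 290.348 + 272.762 = 563.11.
Reliability = 563.11 / 745.942 = 0.755.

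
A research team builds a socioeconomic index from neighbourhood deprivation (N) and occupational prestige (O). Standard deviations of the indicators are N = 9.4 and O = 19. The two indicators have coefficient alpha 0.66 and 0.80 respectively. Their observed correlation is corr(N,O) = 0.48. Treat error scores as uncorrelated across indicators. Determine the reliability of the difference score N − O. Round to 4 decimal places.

Var(N−O) = 9.4² + 19² − 2·9.4·19·0.48 = 449.36 − 171.456 = 277.904.
Because errors are independent across components, Cov(Tᵢ,Tⱼ) = Cov(Xᵢ,Xⱼ); the off-diagonal part of the true-score variance is the same as above.
True-score variance = [9.4²·0.66 + 19²·0.80] − 171.456 = 347.118 − 171.456 = 175.662.
Reliability = 175.662 / 277.904 = 0.6321.

0.6321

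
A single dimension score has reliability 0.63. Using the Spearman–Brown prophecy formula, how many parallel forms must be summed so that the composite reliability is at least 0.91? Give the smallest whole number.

k ≥ ρ*(1−ρ₁)/(ρ₁(1−ρ*)) = 0.91·0.37 / (0.63·0.09) = 5.938.
Smallest integer k = 6.

6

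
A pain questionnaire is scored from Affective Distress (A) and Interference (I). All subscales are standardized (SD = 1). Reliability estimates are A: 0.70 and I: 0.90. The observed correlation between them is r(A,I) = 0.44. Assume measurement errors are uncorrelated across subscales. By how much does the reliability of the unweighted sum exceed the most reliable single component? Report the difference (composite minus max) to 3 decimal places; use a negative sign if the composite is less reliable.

Var(sum) = 2 + 0.88 = 2.88; true-score variance = 1.6 + 0.88 = 2.48; composite reliability = 0.8611.
Max component reliability = 0.9000.
Difference = 0.8611 − 0.9000 = -0.039.

-0.039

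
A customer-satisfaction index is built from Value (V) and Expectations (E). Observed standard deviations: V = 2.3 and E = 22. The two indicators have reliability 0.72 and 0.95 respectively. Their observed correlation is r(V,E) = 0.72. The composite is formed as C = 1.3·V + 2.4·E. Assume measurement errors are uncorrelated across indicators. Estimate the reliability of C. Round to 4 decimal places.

0.9531

Var(C) = 1.3²·2.3² + 2.4²·22² + 2·[3.12·2.3·22·0.72] = 2796.78 + 227.336 = 3024.12.
Because errors are independent across components, Cov(Tᵢ,Tⱼ) = Cov(Xᵢ,Xⱼ); the off-diagonal part of the true-score variance is the same as above.
True-score variance = [1.3²·2.3²·0.72 + 2.4²·22²·0.95] + 227.336 = 2654.88 + 227.336 = 2882.22.
Reliability = 2882.22 / 3024.12 = 0.9531.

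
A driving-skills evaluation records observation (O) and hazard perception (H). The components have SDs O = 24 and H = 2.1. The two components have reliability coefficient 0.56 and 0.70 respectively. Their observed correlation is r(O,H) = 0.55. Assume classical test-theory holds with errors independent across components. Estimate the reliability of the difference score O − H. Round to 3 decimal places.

Var(O−H) = 24² + 2.1² − 2·24·2.1·0.55 = 580.41 − 55.44 = 524.97.
Under uncorrelated errors the observed covariances equal the true-score covariances, so only the own-variance terms attenuate.
True-score variance = [24²·0.56 + 2.1²·0.70] − 55.44 = 325.647 − 55.44 = 270.207.
Reliability = 270.207 / 524.97 = 0.515.

0.515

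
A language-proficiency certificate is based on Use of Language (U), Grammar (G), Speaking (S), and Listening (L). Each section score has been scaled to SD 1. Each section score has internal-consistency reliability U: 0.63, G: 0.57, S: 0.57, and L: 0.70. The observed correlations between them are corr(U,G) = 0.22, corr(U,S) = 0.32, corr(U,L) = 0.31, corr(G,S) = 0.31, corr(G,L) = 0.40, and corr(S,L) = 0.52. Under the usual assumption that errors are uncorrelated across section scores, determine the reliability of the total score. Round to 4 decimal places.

0.8125

Var(U+G+S+L) = 4 + 2·[0.22 + 0.32 + 0.31 + 0.31 + 0.40 + 0.52] = 4 + 4.16 = 8.16.
With uncorrelated errors the cross-covariances are all true-score covariance, so they carry over unchanged; only the diagonal terms shrink to ρᵢσᵢ².
True-score variance = [0.63 + 0.57 + 0.57 + 0.70] + 4.16 = 2.47 + 4.16 = 6.63.
Reliability = 6.63 / 8.16 = 0.8125.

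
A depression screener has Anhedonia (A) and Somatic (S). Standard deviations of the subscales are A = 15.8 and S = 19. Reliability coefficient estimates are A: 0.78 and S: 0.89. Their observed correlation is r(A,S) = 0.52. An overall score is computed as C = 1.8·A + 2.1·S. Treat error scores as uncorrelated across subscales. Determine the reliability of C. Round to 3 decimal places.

0.901

Var(C) = 1.8²·15.8² + 2.1²·19² + 2·[3.78·15.8·19·0.52] = 2400.84 + 1180.15 = 3580.99.
Under uncorrelated errors the observed covariances equal the true-score covariances, so only the own-variance terms attenuate.
True-score variance = [1.8²·15.8²·0.78 + 2.1²·19²·0.89] + 1180.15 = 2047.78 + 1180.15 = 3227.93.
Reliability = 3227.93 / 3580.99 = 0.901.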